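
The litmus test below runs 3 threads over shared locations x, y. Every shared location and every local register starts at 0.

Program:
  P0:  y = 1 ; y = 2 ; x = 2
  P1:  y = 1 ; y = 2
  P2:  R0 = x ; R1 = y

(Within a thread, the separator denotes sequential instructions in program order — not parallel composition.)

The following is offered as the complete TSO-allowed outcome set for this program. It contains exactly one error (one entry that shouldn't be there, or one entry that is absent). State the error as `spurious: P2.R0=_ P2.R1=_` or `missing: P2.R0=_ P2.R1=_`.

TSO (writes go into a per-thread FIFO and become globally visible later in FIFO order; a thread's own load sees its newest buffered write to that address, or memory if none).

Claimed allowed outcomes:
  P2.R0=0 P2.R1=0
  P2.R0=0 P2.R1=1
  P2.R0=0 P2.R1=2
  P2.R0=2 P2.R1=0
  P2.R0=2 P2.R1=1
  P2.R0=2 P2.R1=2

spurious: P2.R0=2 P2.R1=0

outcome vector order: (P2.R0,P2.R1)
TSO (5): 00, 01, 02, 21, 22
claimed∖TSO = {20}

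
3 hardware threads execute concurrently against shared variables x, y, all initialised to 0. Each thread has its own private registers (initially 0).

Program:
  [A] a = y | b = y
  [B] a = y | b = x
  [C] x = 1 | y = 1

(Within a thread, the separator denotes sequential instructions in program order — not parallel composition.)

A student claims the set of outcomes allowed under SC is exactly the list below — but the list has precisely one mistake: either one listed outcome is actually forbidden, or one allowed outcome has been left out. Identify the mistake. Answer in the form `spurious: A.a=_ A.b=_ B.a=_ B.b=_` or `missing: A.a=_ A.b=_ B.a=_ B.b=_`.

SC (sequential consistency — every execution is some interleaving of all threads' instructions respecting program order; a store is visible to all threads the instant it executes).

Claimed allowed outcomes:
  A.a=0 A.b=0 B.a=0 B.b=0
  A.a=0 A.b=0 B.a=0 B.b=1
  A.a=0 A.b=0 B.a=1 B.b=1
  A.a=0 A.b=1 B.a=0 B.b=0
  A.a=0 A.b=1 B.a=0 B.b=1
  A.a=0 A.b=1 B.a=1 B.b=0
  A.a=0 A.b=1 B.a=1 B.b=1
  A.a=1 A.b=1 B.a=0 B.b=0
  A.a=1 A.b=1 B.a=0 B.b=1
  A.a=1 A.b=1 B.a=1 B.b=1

outcome vector order: (A.a,A.b,B.a,B.b)
[SC] allowed = {(0,0,0,0), (0,0,0,1), (0,0,1,1), (0,1,0,0), (0,1,0,1), (0,1,1,1), (1,1,0,0), (1,1,0,1), (1,1,1,1)}
claimed∖SC = {(0,1,1,0)}

spurious: A.a=0 A.b=1 B.a=1 B.b=0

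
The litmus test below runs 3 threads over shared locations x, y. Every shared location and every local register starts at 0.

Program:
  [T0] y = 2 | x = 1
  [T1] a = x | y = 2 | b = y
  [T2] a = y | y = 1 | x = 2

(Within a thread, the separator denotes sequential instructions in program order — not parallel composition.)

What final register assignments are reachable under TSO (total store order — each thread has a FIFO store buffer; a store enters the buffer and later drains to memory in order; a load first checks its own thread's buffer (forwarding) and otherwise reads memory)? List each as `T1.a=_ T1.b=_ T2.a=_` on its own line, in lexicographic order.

outcome vector order: (T1.a,T1.b,T2.a)
|TSO outcomes| = 10

T1.a=0 T1.b=1 T2.a=0
T1.a=0 T1.b=1 T2.a=2
T1.a=0 T1.b=2 T2.a=0
T1.a=0 T1.b=2 T2.a=2
T1.a=1 T1.b=1 T2.a=0
T1.a=1 T1.b=1 T2.a=2
T1.a=1 T1.b=2 T2.a=0
T1.a=1 T1.b=2 T2.a=2
T1.a=2 T1.b=2 T2.a=0
T1.a=2 T1.b=2 T2.a=2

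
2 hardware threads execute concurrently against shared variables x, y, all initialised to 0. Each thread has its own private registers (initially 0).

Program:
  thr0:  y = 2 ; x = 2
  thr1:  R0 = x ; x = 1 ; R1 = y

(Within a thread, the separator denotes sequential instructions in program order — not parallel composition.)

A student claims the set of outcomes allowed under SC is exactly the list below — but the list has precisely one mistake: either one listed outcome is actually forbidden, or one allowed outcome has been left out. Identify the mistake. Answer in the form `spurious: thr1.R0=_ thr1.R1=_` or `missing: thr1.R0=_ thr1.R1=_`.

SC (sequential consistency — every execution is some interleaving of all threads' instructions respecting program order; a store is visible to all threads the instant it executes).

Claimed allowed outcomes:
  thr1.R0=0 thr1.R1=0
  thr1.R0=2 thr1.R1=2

outcome vector order: (thr1.R0,thr1.R1)
under SC → 00 02 22
SC∖claimed = {02}

missing: thr1.R0=0 thr1.R1=2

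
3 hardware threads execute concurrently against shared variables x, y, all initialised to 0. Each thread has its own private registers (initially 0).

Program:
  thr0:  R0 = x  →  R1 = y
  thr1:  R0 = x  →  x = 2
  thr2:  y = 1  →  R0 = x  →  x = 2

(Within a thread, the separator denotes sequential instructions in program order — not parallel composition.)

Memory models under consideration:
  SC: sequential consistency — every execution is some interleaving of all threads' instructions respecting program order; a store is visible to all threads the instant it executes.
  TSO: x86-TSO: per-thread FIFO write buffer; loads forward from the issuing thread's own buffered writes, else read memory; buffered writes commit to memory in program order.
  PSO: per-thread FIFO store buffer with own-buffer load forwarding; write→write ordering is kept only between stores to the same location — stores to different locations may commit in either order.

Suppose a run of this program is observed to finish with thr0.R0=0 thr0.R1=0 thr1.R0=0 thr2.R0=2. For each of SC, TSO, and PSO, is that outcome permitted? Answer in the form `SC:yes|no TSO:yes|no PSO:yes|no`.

outcome vector order: (thr0.R0,thr0.R1,thr1.R0,thr2.R0)
SC: 10 outcomes — {0000; 0002; 0020; 0100; 0102; 0120; 2002; 2100; 2102; 2120}
TSO: 11 outcomes — {0000; 0002; 0020; 0100; 0102; 0120; 2000; 2002; 2100; 2102; 2120}
PSO: 12 outcomes — {0000; 0002; 0020; 0100; 0102; 0120; 2000; 2002; 2020; 2100; 2102; 2120}
target 0002 ∈ {SC,TSO,PSO}

SC:yes TSO:yes PSO:yes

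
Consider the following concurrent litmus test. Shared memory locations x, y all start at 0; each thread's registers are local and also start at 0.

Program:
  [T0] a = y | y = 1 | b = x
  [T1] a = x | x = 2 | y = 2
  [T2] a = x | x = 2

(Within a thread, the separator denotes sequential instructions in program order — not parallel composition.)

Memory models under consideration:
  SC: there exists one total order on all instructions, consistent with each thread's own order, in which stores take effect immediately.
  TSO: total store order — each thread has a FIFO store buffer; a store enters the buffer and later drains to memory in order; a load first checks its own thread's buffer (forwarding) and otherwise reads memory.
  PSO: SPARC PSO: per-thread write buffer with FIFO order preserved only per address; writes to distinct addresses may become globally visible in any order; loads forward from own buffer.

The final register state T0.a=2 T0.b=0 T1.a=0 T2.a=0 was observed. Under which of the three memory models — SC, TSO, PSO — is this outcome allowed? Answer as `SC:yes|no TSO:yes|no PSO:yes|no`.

outcome vector order: (T0.a,T0.b,T1.a,T2.a)
SC: 9 outcomes — {0000; 0002; 0020; 0200; 0202; 0220; 2200; 2202; 2220}
TSO: 9 outcomes — {0000; 0002; 0020; 0200; 0202; 0220; 2200; 2202; 2220}
PSO: 11 outcomes — {0000; 0002; 0020; 0200; 0202; 0220; 2000; 2002; 2200; 2202; 2220}
target 2000 ∈ {PSO}

SC:no TSO:no PSO:yes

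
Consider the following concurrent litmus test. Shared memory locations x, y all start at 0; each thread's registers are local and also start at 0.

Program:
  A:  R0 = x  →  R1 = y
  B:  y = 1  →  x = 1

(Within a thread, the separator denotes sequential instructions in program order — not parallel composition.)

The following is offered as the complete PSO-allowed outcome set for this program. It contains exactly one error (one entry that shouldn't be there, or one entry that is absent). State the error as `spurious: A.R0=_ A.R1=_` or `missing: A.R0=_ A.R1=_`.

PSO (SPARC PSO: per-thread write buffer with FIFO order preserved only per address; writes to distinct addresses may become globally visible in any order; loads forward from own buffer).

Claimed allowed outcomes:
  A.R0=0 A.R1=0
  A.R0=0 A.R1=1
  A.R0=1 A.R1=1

outcome vector order: (A.R0,A.R1)
PSO (4): <0 0>, <0 1>, <1 0>, <1 1>
PSO∖claimed = {<1 0>}

missing: A.R0=1 A.R1=0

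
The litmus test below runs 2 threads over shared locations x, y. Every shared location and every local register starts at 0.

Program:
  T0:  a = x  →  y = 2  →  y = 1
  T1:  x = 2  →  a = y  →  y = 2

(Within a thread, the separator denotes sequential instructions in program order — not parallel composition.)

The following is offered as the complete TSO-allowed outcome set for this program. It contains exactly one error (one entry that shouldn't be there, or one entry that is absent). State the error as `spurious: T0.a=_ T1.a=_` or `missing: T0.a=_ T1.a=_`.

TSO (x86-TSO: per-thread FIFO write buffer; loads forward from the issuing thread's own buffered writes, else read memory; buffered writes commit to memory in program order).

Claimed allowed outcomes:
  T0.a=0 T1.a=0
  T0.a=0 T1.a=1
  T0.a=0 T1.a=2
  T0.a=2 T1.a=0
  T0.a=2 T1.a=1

outcome vector order: (T0.a,T1.a)
[TSO] allowed = {00, 01, 02, 20, 21, 22}
TSO∖claimed = {22}

missing: T0.a=2 T1.a=2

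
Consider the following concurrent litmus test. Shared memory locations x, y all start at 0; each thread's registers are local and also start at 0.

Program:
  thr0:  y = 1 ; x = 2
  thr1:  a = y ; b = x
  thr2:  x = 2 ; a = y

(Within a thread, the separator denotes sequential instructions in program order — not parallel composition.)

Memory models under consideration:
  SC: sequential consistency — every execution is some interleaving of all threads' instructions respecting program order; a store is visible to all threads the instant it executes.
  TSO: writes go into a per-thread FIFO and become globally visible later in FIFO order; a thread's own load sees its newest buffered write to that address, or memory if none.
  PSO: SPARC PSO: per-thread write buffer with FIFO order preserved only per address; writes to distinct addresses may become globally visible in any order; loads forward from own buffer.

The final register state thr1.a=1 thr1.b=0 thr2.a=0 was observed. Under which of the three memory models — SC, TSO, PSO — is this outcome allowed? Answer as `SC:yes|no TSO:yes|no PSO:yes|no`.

outcome vector order: (thr1.a,thr1.b,thr2.a)
[SC] allowed = {000; 001; 020; 021; 101; 120; 121}
[TSO] allowed = {000; 001; 020; 021; 100; 101; 120; 121}
[PSO] allowed = {000; 001; 020; 021; 100; 101; 120; 121}
target 100 ∈ {TSO,PSO}

SC:no TSO:yes PSO:yes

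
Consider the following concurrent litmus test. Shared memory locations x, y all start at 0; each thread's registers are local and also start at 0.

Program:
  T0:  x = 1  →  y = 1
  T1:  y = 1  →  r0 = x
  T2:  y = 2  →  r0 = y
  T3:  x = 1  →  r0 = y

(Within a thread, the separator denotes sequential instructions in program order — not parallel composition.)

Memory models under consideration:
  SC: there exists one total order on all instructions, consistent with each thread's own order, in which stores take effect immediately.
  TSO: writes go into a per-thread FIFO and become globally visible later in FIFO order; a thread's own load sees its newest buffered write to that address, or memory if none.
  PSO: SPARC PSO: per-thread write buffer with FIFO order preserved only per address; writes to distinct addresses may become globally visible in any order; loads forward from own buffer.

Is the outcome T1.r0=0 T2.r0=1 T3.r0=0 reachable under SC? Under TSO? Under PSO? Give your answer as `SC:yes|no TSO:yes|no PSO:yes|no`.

SC:no TSO:yes PSO:yes

outcome vector order: (T1.r0,T2.r0,T3.r0)
under SC → 0/1/1 0/1/2 0/2/1 0/2/2 1/1/0 1/1/1 1/1/2 1/2/0 1/2/1 1/2/2
under TSO → 0/1/0 0/1/1 0/1/2 0/2/0 0/2/1 0/2/2 1/1/0 1/1/1 1/1/2 1/2/0 1/2/1 1/2/2
under PSO → 0/1/0 0/1/1 0/1/2 0/2/0 0/2/1 0/2/2 1/1/0 1/1/1 1/1/2 1/2/0 1/2/1 1/2/2
target 0/1/0 ∈ {TSO,PSO}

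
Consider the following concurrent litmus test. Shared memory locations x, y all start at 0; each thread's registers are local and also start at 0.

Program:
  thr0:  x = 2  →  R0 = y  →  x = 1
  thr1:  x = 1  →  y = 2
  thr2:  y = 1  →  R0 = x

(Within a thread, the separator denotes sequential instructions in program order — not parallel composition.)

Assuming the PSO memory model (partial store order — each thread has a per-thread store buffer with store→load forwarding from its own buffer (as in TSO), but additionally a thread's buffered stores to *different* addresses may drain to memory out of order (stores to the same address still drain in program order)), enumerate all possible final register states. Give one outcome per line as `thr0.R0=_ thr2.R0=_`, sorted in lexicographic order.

thr0.R0=0 thr2.R0=0
thr0.R0=0 thr2.R0=1
thr0.R0=0 thr2.R0=2
thr0.R0=1 thr2.R0=0
thr0.R0=1 thr2.R0=1
thr0.R0=1 thr2.R0=2
thr0.R0=2 thr2.R0=0
thr0.R0=2 thr2.R0=1
thr0.R0=2 thr2.R0=2

outcome vector order: (thr0.R0,thr2.R0)
|PSO outcomes| = 9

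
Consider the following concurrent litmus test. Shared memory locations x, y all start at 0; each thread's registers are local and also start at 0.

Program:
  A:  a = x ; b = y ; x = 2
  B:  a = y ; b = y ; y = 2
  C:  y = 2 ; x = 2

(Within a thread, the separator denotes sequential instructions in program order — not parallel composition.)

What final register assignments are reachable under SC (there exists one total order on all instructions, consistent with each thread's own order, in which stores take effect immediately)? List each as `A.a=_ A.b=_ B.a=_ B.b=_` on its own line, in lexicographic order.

outcome vector order: (A.a,A.b,B.a,B.b)
|SC outcomes| = 9

A.a=0 A.b=0 B.a=0 B.b=0
A.a=0 A.b=0 B.a=0 B.b=2
A.a=0 A.b=0 B.a=2 B.b=2
A.a=0 A.b=2 B.a=0 B.b=0
A.a=0 A.b=2 B.a=0 B.b=2
A.a=0 A.b=2 B.a=2 B.b=2
A.a=2 A.b=2 B.a=0 B.b=0
A.a=2 A.b=2 B.a=0 B.b=2
A.a=2 A.b=2 B.a=2 B.b=2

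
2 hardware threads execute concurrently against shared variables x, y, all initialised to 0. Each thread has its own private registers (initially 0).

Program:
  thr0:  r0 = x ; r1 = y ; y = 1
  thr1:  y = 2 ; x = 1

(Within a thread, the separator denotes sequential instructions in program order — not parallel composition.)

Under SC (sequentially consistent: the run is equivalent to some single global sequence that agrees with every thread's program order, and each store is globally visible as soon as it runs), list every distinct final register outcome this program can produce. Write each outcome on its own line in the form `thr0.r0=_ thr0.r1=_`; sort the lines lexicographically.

outcome vector order: (thr0.r0,thr0.r1)
|SC outcomes| = 3

thr0.r0=0 thr0.r1=0
thr0.r0=0 thr0.r1=2
thr0.r0=1 thr0.r1=2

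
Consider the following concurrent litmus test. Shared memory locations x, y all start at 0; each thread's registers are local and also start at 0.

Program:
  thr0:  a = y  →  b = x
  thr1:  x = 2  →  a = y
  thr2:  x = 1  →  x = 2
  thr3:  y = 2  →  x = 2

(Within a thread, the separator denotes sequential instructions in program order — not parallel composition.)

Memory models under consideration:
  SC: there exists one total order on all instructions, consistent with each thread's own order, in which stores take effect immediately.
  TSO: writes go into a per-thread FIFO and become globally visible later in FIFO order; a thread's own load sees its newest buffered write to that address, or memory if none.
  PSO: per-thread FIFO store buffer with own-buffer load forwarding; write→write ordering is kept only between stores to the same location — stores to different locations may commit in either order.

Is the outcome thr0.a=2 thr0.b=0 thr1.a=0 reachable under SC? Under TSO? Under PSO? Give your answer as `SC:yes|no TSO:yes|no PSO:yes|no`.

SC:no TSO:yes PSO:yes

outcome vector order: (thr0.a,thr0.b,thr1.a)
SC: 11 outcomes — {(0,0,0), (0,0,2), (0,1,0), (0,1,2), (0,2,0), (0,2,2), (2,0,2), (2,1,0), (2,1,2), (2,2,0), (2,2,2)}
TSO: 12 outcomes — {(0,0,0), (0,0,2), (0,1,0), (0,1,2), (0,2,0), (0,2,2), (2,0,0), (2,0,2), (2,1,0), (2,1,2), (2,2,0), (2,2,2)}
PSO: 12 outcomes — {(0,0,0), (0,0,2), (0,1,0), (0,1,2), (0,2,0), (0,2,2), (2,0,0), (2,0,2), (2,1,0), (2,1,2), (2,2,0), (2,2,2)}
target (2,0,0) ∈ {TSO,PSO}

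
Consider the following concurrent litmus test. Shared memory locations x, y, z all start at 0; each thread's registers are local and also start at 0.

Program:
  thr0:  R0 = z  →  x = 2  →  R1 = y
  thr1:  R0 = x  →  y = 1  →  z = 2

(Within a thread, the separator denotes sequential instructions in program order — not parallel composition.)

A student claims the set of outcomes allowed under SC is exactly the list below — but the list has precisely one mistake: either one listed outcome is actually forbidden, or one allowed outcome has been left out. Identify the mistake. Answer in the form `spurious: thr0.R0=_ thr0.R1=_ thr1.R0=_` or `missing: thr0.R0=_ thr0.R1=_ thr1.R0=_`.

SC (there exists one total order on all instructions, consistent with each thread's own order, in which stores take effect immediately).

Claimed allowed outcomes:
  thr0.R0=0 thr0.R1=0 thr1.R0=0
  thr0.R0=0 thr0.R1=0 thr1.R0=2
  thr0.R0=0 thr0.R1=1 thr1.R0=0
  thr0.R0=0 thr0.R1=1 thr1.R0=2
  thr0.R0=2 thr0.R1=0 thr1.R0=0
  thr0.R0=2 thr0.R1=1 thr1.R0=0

spurious: thr0.R0=2 thr0.R1=0 thr1.R0=0

outcome vector order: (thr0.R0,thr0.R1,thr1.R0)
[SC] allowed = {000, 002, 010, 012, 210}
claimed∖SC = {200}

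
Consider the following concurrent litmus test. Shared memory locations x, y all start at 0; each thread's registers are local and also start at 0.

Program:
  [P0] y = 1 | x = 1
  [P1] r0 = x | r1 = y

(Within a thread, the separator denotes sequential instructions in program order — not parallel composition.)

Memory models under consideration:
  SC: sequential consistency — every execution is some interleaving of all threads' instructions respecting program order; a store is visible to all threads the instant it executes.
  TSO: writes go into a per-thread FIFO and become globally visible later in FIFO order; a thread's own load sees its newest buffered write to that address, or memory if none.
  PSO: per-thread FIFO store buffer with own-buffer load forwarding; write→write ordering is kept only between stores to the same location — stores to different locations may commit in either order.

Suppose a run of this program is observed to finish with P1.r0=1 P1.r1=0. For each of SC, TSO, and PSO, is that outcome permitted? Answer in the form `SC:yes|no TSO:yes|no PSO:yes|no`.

SC:no TSO:no PSO:yes

outcome vector order: (P1.r0,P1.r1)
SC (3): 0/0; 0/1; 1/1
TSO (3): 0/0; 0/1; 1/1
PSO (4): 0/0; 0/1; 1/0; 1/1
target 1/0 ∈ {PSO}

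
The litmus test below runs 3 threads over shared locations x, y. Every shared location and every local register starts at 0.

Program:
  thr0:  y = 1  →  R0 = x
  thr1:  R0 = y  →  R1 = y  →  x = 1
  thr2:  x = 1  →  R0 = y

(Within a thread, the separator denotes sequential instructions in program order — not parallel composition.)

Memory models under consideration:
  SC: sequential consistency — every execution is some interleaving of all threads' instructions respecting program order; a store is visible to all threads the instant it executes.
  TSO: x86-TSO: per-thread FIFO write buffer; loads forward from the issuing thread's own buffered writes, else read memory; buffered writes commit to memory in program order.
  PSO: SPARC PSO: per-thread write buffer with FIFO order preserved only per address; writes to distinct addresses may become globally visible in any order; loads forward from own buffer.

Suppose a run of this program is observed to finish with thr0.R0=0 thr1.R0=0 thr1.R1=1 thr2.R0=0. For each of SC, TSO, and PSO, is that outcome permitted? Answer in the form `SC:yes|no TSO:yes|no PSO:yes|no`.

SC:no TSO:yes PSO:yes

outcome vector order: (thr0.R0,thr1.R0,thr1.R1,thr2.R0)
SC: 9 outcomes — {0001, 0011, 0111, 1000, 1001, 1010, 1011, 1110, 1111}
TSO: 12 outcomes — {0000, 0001, 0010, 0011, 0110, 0111, 1000, 1001, 1010, 1011, 1110, 1111}
PSO: 12 outcomes — {0000, 0001, 0010, 0011, 0110, 0111, 1000, 1001, 1010, 1011, 1110, 1111}
target 0010 ∈ {TSO,PSO}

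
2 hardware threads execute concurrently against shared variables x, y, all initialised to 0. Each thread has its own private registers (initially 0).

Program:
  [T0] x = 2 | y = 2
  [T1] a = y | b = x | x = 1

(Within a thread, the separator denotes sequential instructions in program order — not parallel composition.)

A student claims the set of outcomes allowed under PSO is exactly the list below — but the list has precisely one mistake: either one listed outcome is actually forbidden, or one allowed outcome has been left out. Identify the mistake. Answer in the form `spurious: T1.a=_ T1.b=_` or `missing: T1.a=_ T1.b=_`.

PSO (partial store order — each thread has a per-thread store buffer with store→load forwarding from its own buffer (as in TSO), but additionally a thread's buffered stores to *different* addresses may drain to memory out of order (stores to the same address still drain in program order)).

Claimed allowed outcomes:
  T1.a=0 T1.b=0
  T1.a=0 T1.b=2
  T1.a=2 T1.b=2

missing: T1.a=2 T1.b=0

outcome vector order: (T1.a,T1.b)
under PSO → (0,0) (0,2) (2,0) (2,2)
PSO∖claimed = {(2,0)}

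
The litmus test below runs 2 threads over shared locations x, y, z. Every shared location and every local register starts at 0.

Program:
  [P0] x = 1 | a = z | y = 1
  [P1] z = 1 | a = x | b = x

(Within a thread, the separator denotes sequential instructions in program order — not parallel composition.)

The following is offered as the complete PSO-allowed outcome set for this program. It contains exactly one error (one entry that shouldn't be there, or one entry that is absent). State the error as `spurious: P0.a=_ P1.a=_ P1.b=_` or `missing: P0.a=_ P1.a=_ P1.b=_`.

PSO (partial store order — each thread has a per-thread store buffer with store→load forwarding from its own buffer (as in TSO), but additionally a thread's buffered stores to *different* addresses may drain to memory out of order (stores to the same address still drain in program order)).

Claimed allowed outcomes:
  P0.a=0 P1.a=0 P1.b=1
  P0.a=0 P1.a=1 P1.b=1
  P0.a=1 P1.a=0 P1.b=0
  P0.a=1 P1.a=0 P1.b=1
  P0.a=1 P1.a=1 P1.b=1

outcome vector order: (P0.a,P1.a,P1.b)
PSO (6): (0,0,0); (0,0,1); (0,1,1); (1,0,0); (1,0,1); (1,1,1)
PSO∖claimed = {(0,0,0)}

missing: P0.a=0 P1.a=0 P1.b=0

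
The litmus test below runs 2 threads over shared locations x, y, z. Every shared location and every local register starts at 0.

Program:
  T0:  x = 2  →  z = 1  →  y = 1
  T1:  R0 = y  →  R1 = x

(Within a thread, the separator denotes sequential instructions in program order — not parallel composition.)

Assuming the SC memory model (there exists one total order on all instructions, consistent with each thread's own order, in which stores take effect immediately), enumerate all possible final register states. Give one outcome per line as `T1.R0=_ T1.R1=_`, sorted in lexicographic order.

T1.R0=0 T1.R1=0
T1.R0=0 T1.R1=2
T1.R0=1 T1.R1=2

outcome vector order: (T1.R0,T1.R1)
|SC outcomes| = 3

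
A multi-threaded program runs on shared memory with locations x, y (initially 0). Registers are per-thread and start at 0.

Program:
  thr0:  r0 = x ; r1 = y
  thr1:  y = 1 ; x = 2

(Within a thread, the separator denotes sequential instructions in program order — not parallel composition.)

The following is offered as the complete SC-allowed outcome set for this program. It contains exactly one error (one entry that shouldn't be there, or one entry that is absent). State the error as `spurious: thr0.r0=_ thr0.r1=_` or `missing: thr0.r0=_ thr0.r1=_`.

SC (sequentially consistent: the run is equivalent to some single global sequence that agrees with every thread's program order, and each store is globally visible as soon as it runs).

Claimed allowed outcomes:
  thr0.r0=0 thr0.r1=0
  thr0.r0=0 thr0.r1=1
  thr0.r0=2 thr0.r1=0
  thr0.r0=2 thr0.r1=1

outcome vector order: (thr0.r0,thr0.r1)
SC (3): (0,0); (0,1); (2,1)
claimed∖SC = {(2,0)}

spurious: thr0.r0=2 thr0.r1=0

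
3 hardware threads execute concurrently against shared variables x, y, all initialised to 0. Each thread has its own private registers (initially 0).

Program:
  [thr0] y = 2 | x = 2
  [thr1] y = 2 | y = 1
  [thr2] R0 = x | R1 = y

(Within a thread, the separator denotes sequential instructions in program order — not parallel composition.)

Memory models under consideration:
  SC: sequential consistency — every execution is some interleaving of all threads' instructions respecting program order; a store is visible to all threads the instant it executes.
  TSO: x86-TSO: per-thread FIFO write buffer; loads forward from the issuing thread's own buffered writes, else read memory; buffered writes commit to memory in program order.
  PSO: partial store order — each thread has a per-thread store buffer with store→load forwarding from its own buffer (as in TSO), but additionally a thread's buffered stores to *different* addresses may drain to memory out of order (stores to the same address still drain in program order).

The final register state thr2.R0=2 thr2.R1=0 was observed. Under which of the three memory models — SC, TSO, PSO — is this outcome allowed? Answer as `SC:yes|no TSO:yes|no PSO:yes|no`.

outcome vector order: (thr2.R0,thr2.R1)
under SC → 0/0 0/1 0/2 2/1 2/2
under TSO → 0/0 0/1 0/2 2/1 2/2
under PSO → 0/0 0/1 0/2 2/0 2/1 2/2
target 2/0 ∈ {PSO}

SC:no TSO:no PSO:yes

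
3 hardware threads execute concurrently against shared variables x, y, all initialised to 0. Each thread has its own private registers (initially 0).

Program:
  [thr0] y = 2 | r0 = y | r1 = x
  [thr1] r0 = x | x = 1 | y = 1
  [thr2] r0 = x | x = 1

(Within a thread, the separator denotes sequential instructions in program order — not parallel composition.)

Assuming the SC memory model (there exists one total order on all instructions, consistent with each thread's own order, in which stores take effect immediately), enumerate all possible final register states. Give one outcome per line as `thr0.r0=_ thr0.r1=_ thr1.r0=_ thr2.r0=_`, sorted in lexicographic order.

outcome vector order: (thr0.r0,thr0.r1,thr1.r0,thr2.r0)
|SC outcomes| = 9

thr0.r0=1 thr0.r1=1 thr1.r0=0 thr2.r0=0
thr0.r0=1 thr0.r1=1 thr1.r0=0 thr2.r0=1
thr0.r0=1 thr0.r1=1 thr1.r0=1 thr2.r0=0
thr0.r0=2 thr0.r1=0 thr1.r0=0 thr2.r0=0
thr0.r0=2 thr0.r1=0 thr1.r0=0 thr2.r0=1
thr0.r0=2 thr0.r1=0 thr1.r0=1 thr2.r0=0
thr0.r0=2 thr0.r1=1 thr1.r0=0 thr2.r0=0
thr0.r0=2 thr0.r1=1 thr1.r0=0 thr2.r0=1
thr0.r0=2 thr0.r1=1 thr1.r0=1 thr2.r0=0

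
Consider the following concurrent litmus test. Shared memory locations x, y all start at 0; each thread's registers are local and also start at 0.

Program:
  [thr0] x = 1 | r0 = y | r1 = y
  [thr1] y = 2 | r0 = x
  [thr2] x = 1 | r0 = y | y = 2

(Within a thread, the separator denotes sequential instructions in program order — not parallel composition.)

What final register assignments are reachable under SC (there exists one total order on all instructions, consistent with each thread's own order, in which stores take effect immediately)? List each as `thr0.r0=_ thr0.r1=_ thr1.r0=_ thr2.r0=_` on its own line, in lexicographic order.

thr0.r0=0 thr0.r1=0 thr1.r0=1 thr2.r0=0
thr0.r0=0 thr0.r1=0 thr1.r0=1 thr2.r0=2
thr0.r0=0 thr0.r1=2 thr1.r0=1 thr2.r0=0
thr0.r0=0 thr0.r1=2 thr1.r0=1 thr2.r0=2
thr0.r0=2 thr0.r1=2 thr1.r0=0 thr2.r0=2
thr0.r0=2 thr0.r1=2 thr1.r0=1 thr2.r0=0
thr0.r0=2 thr0.r1=2 thr1.r0=1 thr2.r0=2

outcome vector order: (thr0.r0,thr0.r1,thr1.r0,thr2.r0)
|SC outcomes| = 7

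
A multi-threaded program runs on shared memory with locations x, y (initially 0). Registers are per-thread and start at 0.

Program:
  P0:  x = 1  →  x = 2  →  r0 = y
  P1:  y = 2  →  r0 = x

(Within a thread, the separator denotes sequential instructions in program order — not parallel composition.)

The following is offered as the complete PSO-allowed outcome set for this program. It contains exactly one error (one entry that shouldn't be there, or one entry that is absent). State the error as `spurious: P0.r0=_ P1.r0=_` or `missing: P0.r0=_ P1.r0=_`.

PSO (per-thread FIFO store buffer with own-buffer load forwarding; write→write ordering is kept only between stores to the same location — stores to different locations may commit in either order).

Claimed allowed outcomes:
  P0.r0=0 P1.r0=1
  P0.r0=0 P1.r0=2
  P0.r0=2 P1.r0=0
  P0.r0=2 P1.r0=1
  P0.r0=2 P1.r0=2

outcome vector order: (P0.r0,P1.r0)
PSO: 6 outcomes — {0/0; 0/1; 0/2; 2/0; 2/1; 2/2}
PSO∖claimed = {0/0}

missing: P0.r0=0 P1.r0=0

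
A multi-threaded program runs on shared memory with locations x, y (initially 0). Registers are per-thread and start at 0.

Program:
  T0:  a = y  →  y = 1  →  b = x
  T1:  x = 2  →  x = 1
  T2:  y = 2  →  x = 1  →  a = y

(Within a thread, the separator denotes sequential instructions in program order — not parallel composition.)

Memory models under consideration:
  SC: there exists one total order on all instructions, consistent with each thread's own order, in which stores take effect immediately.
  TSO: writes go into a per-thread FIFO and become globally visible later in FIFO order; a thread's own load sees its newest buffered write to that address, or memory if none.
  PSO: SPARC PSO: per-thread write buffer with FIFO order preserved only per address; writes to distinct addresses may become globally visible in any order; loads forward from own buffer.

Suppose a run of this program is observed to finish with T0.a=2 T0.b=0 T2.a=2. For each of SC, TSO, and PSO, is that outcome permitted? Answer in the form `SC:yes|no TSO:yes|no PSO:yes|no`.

SC:no TSO:yes PSO:yes

outcome vector order: (T0.a,T0.b,T2.a)
under SC → 001 002 011 012 021 022 201 211 212 221 222
under TSO → 001 002 011 012 021 022 201 202 211 212 221 222
under PSO → 001 002 011 012 021 022 201 202 211 212 221 222
target 202 ∈ {TSO,PSO}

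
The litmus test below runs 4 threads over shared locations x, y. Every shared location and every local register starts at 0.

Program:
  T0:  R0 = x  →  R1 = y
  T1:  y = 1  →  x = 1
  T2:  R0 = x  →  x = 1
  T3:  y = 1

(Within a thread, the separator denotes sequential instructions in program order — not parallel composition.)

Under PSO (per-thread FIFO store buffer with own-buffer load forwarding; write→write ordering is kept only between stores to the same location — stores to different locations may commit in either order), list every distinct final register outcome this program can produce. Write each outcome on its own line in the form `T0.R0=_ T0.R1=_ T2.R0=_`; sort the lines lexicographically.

outcome vector order: (T0.R0,T0.R1,T2.R0)
|PSO outcomes| = 8

T0.R0=0 T0.R1=0 T2.R0=0
T0.R0=0 T0.R1=0 T2.R0=1
T0.R0=0 T0.R1=1 T2.R0=0
T0.R0=0 T0.R1=1 T2.R0=1
T0.R0=1 T0.R1=0 T2.R0=0
T0.R0=1 T0.R1=0 T2.R0=1
T0.R0=1 T0.R1=1 T2.R0=0
T0.R0=1 T0.R1=1 T2.R0=1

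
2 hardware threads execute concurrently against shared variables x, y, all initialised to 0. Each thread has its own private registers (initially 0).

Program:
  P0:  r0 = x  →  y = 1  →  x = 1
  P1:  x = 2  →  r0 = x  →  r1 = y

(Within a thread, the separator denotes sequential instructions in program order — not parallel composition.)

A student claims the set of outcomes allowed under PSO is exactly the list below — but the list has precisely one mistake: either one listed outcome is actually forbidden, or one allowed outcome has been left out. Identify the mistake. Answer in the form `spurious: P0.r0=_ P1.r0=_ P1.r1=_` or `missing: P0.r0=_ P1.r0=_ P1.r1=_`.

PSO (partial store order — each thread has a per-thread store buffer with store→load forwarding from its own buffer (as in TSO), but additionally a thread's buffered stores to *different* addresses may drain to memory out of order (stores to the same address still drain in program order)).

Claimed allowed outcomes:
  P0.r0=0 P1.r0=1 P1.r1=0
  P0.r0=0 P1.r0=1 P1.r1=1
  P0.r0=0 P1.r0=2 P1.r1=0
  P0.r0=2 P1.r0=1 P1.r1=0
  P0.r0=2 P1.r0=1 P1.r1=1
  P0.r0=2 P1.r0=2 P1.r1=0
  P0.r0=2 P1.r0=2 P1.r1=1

missing: P0.r0=0 P1.r0=2 P1.r1=1

outcome vector order: (P0.r0,P1.r0,P1.r1)
[PSO] allowed = {010 011 020 021 210 211 220 221}
PSO∖claimed = {021}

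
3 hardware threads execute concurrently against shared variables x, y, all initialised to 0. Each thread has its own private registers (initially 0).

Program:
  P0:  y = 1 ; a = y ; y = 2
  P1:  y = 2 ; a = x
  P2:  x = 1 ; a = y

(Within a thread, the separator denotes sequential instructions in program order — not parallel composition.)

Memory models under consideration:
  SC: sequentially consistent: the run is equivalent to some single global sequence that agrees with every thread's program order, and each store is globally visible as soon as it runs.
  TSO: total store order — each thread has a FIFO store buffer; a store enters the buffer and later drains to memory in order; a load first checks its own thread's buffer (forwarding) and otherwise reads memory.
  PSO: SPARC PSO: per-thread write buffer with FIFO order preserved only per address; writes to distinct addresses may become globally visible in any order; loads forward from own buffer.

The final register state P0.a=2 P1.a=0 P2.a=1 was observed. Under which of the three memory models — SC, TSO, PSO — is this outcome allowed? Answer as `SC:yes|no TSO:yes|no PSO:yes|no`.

outcome vector order: (P0.a,P1.a,P2.a)
SC: 9 outcomes — {1/0/1 1/0/2 1/1/0 1/1/1 1/1/2 2/0/2 2/1/0 2/1/1 2/1/2}
TSO: 12 outcomes — {1/0/0 1/0/1 1/0/2 1/1/0 1/1/1 1/1/2 2/0/0 2/0/1 2/0/2 2/1/0 2/1/1 2/1/2}
PSO: 12 outcomes — {1/0/0 1/0/1 1/0/2 1/1/0 1/1/1 1/1/2 2/0/0 2/0/1 2/0/2 2/1/0 2/1/1 2/1/2}
target 2/0/1 ∈ {TSO,PSO}

SC:no TSO:yes PSO:yes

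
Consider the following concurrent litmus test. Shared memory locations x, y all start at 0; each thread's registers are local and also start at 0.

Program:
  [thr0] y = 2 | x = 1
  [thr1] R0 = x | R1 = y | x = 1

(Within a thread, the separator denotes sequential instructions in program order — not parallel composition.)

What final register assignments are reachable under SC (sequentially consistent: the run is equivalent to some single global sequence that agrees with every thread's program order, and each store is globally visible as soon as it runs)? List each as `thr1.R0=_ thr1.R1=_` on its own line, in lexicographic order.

thr1.R0=0 thr1.R1=0
thr1.R0=0 thr1.R1=2
thr1.R0=1 thr1.R1=2

outcome vector order: (thr1.R0,thr1.R1)
|SC outcomes| = 3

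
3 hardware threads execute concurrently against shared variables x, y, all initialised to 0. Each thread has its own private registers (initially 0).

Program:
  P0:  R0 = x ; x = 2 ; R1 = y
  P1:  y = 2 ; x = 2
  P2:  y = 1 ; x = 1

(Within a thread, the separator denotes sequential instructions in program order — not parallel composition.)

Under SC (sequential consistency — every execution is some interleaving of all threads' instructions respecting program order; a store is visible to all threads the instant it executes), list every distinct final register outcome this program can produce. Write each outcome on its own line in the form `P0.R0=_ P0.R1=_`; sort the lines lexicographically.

outcome vector order: (P0.R0,P0.R1)
|SC outcomes| = 7

P0.R0=0 P0.R1=0
P0.R0=0 P0.R1=1
P0.R0=0 P0.R1=2
P0.R0=1 P0.R1=1
P0.R0=1 P0.R1=2
P0.R0=2 P0.R1=1
P0.R0=2 P0.R1=2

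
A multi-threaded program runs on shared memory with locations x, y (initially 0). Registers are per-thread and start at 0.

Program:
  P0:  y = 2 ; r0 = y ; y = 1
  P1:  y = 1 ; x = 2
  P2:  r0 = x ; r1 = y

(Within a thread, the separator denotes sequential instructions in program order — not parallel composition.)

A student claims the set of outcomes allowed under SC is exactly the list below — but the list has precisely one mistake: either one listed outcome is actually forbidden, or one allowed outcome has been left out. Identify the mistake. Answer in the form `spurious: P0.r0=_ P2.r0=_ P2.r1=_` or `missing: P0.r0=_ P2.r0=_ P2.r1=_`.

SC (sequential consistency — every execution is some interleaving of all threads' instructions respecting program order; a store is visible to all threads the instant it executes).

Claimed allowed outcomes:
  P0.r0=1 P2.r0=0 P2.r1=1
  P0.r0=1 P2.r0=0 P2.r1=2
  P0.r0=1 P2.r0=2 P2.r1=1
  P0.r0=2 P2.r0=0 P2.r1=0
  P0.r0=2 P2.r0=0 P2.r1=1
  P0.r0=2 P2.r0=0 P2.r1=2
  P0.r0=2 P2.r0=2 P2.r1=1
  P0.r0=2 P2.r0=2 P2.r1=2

outcome vector order: (P0.r0,P2.r0,P2.r1)
SC (9): <1 0 0> <1 0 1> <1 0 2> <1 2 1> <2 0 0> <2 0 1> <2 0 2> <2 2 1> <2 2 2>
SC∖claimed = {<1 0 0>}

missing: P0.r0=1 P2.r0=0 P2.r1=0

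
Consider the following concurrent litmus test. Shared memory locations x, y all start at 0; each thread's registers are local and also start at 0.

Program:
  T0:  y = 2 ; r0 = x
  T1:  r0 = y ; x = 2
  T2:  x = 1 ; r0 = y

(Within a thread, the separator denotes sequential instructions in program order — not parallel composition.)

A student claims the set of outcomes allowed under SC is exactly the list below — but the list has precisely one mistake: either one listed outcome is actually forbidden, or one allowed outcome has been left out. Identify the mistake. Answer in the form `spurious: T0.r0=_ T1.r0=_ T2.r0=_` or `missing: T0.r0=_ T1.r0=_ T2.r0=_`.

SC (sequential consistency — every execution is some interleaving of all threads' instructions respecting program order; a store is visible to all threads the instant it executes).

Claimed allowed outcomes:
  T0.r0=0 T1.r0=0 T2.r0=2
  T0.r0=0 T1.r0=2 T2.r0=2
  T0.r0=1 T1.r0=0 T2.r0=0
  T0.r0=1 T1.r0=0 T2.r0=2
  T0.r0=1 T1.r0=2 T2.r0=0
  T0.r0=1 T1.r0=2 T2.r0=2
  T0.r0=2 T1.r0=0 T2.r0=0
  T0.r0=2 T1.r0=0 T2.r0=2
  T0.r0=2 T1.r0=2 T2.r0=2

missing: T0.r0=2 T1.r0=2 T2.r0=0

outcome vector order: (T0.r0,T1.r0,T2.r0)
[SC] allowed = {002; 022; 100; 102; 120; 122; 200; 202; 220; 222}
SC∖claimed = {220}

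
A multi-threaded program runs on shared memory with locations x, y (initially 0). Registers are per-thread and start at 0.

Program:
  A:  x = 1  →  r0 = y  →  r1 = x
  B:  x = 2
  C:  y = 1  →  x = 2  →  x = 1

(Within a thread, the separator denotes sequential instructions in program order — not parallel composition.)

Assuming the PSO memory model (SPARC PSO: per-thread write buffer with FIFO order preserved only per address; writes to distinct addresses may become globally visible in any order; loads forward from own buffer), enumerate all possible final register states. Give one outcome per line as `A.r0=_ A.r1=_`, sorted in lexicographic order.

A.r0=0 A.r1=1
A.r0=0 A.r1=2
A.r0=1 A.r1=1
A.r0=1 A.r1=2

outcome vector order: (A.r0,A.r1)
|PSO outcomes| = 4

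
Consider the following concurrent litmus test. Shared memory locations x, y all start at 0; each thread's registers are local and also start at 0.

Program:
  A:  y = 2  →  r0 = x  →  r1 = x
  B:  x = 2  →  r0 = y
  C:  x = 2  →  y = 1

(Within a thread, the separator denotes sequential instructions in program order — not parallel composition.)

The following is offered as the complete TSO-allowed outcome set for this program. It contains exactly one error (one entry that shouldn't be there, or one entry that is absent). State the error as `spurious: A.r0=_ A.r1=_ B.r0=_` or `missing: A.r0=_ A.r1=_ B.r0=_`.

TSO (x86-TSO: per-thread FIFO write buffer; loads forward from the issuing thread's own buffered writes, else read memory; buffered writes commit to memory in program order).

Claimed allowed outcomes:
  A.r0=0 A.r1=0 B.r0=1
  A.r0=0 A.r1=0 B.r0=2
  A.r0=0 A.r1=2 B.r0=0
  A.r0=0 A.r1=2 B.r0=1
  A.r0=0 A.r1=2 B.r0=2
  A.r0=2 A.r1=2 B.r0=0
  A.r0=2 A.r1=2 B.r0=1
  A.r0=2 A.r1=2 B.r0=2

missing: A.r0=0 A.r1=0 B.r0=0

outcome vector order: (A.r0,A.r1,B.r0)
under TSO → 000, 001, 002, 020, 021, 022, 220, 221, 222
TSO∖claimed = {000}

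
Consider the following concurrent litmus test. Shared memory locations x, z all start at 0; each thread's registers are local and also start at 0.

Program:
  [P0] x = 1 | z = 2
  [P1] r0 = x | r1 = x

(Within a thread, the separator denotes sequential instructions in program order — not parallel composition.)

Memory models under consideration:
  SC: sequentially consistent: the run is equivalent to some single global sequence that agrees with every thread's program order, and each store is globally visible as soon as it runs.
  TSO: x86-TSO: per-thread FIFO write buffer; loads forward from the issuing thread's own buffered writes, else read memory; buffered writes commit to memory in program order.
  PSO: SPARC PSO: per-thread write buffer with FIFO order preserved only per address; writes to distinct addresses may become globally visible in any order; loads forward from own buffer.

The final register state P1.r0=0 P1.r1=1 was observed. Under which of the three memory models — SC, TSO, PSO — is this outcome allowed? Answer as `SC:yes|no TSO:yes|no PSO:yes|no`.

outcome vector order: (P1.r0,P1.r1)
SC: 3 outcomes — {0/0, 0/1, 1/1}
TSO: 3 outcomes — {0/0, 0/1, 1/1}
PSO: 3 outcomes — {0/0, 0/1, 1/1}
target 0/1 ∈ {SC,TSO,PSO}

SC:yes TSO:yes PSO:yes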